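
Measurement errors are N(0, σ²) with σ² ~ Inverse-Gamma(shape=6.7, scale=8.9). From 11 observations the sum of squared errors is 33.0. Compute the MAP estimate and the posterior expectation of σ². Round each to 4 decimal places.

MAP estimate = 1.9242, posterior expectation = 2.2679

Posterior: Inverse-Gamma(shape = 6.7+11/2 = 12.2, scale = 8.9+33.0/2 = 25.4).
Mode = β/(α+1) = 25.4/13.2 = 1.9242.
Mean = β/(α−1) = 25.4/11.2 = 2.2679.
Mean > mode: the posterior has a right tail.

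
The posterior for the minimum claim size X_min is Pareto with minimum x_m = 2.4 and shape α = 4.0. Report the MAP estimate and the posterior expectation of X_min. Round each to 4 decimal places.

X_min_MAP = 2.4000, E[X_min|data] = 3.2000

The Pareto density is strictly decreasing on [x_m, ∞), so the mode is x_m = 2.4000.
Mean = α·x_m/(α−1) = 4.0·2.4/3.0 = 3.2000.
The posterior is right-skewed, so the mean exceeds the mode.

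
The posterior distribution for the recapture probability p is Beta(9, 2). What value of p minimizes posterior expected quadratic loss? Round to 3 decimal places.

0.818

Mode = (9−1)/(9+2−2) = 8/9 = 0.889.
Mean = 9/(9+2) = 9/11 = 0.818.
Quadratic loss ⇒ the optimal estimator is the posterior mean.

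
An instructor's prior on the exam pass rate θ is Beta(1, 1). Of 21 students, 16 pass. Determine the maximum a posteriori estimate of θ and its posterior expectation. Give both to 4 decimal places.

Posterior: Beta(1+16, 1+5) = Beta(17, 6).
Mode = (17−1)/(17+6−2) = 16/21 = 0.7619.
With a flat prior the MAP equals the MLE, 16/21.
Mean = 17/(17+6) = 17/23 = 0.7391.

MAP = 0.7619; posterior mean = 0.7391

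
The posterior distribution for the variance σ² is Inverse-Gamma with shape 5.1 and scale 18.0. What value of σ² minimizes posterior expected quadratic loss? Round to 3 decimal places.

4.390

Mode = β/(α+1) = 18.0/6.1 = 2.951.
Mean = β/(α−1) = 18.0/4.1 = 4.390.
Quadratic loss ⇒ the optimal estimator is the posterior mean.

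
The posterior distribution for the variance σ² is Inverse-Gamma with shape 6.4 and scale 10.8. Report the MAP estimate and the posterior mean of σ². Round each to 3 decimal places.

σ²_MAP = 1.459, E[σ²|data] = 2.000

Mode = β/(α+1) = 10.8/7.4 = 1.459.
Mean = β/(α−1) = 10.8/5.4 = 2.000.
Right-skewed posterior ⇒ mode < mean.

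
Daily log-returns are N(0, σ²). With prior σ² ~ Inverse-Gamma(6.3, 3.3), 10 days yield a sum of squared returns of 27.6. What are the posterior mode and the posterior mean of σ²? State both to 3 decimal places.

Posterior: Inverse-Gamma(shape = 6.3+10/2 = 11.3, scale = 3.3+27.6/2 = 17.1).
Mode = β/(α+1) = 17.1/12.3 = 1.390.
Mean = β/(α−1) = 17.1/10.3 = 1.660.
The mean is pulled above the mode by the posterior's right skew.

MAP = 1.390, posterior mean = 1.660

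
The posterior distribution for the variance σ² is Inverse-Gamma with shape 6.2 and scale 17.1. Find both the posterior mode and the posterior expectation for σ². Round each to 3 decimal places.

Mode = β/(α+1) = 17.1/7.2 = 2.375.
Mean = β/(α−1) = 17.1/5.2 = 3.288.

σ²_MAP = 2.375, E[σ²|data] = 3.288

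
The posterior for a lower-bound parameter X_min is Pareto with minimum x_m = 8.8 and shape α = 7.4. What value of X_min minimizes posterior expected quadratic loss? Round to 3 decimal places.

10.175

The Pareto density is strictly decreasing on [x_m, ∞), so the mode is x_m = 8.800.
Mean = α·x_m/(α−1) = 7.4·8.8/6.4 = 10.175.
Quadratic loss ⇒ the optimal estimator is the posterior mean.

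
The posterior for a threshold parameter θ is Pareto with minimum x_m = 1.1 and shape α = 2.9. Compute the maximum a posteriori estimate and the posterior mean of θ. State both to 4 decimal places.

The Pareto density is strictly decreasing on [x_m, ∞), so the mode is x_m = 1.1000.
Mean = α·x_m/(α−1) = 2.9·1.1/1.9 = 1.6789.

MAP: 1.1000. Posterior mean: 1.6789.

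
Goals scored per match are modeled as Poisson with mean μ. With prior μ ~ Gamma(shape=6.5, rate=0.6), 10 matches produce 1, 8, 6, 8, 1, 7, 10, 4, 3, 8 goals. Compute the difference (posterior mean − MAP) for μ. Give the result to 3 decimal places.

Σ counts = 56. Posterior: Gamma(shape = 6.5+56 = 62.5, rate = 0.6+10 = 10.6).
Mode = (α−1)/β = 61.5/10.6 = 5.802.
Mean = α/β = 62.5/10.6 = 5.896.
Difference = 5.896 − 5.802 = 0.094.

0.094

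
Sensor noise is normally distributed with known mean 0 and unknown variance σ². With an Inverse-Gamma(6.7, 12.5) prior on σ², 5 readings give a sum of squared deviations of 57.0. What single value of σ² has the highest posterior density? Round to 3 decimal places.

Posterior: Inverse-Gamma(shape = 6.7+5/2 = 9.2, scale = 12.5+57.0/2 = 41.0).
Mode = β/(α+1) = 41.0/10.2 = 4.020.
Mean = β/(α−1) = 41.0/8.2 = 5.000.
This is the posterior mode — the MAP estimate.

4.020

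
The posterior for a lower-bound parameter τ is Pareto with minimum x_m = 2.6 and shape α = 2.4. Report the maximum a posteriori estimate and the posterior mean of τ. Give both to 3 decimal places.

MAP: 2.600. Posterior mean: 4.457.

The Pareto density is strictly decreasing on [x_m, ∞), so the mode is x_m = 2.600.
Mean = α·x_m/(α−1) = 2.4·2.6/1.4 = 4.457.
The mean is pulled above the mode by the posterior's right skew.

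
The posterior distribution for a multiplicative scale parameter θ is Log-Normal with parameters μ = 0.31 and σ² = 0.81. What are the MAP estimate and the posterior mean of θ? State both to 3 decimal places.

MAP = 0.607; posterior mean = 2.044

Mode = exp(μ − σ²) = exp(-0.50) = 0.607.
Mean = exp(μ + σ²/2) = exp(0.715) = 2.044.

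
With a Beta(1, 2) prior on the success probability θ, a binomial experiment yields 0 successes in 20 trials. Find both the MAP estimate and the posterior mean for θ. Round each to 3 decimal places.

MAP = 0.000, posterior mean = 0.043

Posterior: Beta(1+0, 2+20) = Beta(1, 22).
Since α = 1 ≤ 1 and β > 1, the Beta density is monotone decreasing on [0,1]; the mode is at 0.
Mean = 1/(1+22) = 0.043.
Mean > mode: the posterior has a right tail.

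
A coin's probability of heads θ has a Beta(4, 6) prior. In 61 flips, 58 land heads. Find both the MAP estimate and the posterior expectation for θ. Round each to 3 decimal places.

Posterior: Beta(4+58, 6+3) = Beta(62, 9).
Mode = (62−1)/(62+9−2) = 61/69 = 0.884.
Mean = 62/(62+9) = 62/71 = 0.873.
Left-skewed posterior ⇒ mean < mode.

MAP = 0.884, posterior mean = 0.873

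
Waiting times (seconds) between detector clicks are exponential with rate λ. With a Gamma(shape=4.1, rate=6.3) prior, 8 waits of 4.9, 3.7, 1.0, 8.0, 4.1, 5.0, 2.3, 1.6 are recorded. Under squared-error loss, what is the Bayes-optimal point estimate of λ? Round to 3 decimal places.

Σ times = 30.6. Posterior: Gamma(shape = 4.1+8 = 12.1, rate = 6.3+30.6 = 36.9).
Mode = (α−1)/β = 11.1/36.9 = 0.301.
Mean = α/β = 12.1/36.9 = 0.328.
Squared-error loss ⇒ the optimal estimator is the posterior mean.

0.328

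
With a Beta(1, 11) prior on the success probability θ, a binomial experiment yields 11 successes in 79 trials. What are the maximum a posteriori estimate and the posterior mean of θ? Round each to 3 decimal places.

MAP: 0.124. Posterior mean: 0.132.

Posterior: Beta(1+11, 11+68) = Beta(12, 79).
Mode = (12−1)/(12+79−2) = 11/89 = 0.124.
Mean = 12/(12+79) = 12/91 = 0.132.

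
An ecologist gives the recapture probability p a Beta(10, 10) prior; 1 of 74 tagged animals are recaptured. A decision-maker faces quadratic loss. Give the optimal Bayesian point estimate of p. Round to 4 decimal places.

Posterior: Beta(10+1, 10+73) = Beta(11, 83).
Mode = (11−1)/(11+83−2) = 10/92 = 0.1087.
Mean = 11/(11+83) = 11/94 = 0.1170.
Quadratic loss ⇒ the optimal estimator is the posterior mean.

0.1170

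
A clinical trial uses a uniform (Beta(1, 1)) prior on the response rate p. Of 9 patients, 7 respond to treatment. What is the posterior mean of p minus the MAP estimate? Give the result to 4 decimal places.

Posterior: Beta(1+7, 1+2) = Beta(8, 3).
Mode = (8−1)/(8+3−2) = 7/9 = 0.7778.
With a flat prior the MAP equals the MLE, 7/9.
Mean = 8/(8+3) = 8/11 = 0.7273.
Difference = 0.7273 − 0.7778 = -0.0505.

-0.0505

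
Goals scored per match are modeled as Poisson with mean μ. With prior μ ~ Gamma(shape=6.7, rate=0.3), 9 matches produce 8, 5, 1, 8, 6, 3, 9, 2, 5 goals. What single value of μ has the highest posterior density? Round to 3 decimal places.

Σ counts = 47. Posterior: Gamma(shape = 6.7+47 = 53.7, rate = 0.3+9 = 9.3).
Mode = (α−1)/β = 52.7/9.3 = 5.667.
Mean = α/β = 53.7/9.3 = 5.774.
This is the posterior mode — the MAP estimate.

5.667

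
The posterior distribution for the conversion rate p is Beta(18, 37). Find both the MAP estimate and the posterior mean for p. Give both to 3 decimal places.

MAP: 0.321. Posterior mean: 0.327.

Mode = (18−1)/(18+37−2) = 17/53 = 0.321.
Mean = 18/(18+37) = 18/55 = 0.327.
The posterior is right-skewed, so the mean exceeds the mode.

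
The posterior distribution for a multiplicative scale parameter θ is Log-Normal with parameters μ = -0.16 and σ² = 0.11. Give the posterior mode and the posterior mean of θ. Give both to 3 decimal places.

Mode = exp(μ − σ²) = exp(-0.27) = 0.763.
Mean = exp(μ + σ²/2) = exp(-0.105) = 0.900.
Right-skewed posterior ⇒ mode < mean.

MAP = 0.763, posterior mean = 0.900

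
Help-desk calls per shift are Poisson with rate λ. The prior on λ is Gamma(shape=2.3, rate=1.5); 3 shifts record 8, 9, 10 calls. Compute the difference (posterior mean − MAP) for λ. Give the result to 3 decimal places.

0.222

Σ counts = 27. Posterior: Gamma(shape = 2.3+27 = 29.3, rate = 1.5+3 = 4.5).
Mode = (α−1)/β = 28.3/4.5 = 6.289.
Mean = α/β = 29.3/4.5 = 6.511.
Difference = 6.511 − 6.289 = 0.222.
Right-skewed posterior ⇒ mode < mean.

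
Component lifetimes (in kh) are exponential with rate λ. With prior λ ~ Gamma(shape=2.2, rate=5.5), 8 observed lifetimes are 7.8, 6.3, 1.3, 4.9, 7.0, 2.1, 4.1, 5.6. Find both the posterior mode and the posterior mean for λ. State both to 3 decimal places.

Σ times = 39.1. Posterior: Gamma(shape = 2.2+8 = 10.2, rate = 5.5+39.1 = 44.6).
Mode = (α−1)/β = 9.2/44.6 = 0.206.
Mean = α/β = 10.2/44.6 = 0.229.

MAP: 0.206. Posterior mean: 0.229.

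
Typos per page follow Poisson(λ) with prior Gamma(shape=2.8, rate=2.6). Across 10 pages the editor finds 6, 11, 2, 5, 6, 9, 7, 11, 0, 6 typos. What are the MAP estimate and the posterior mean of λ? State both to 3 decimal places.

MAP = 5.143, posterior mean = 5.222

Σ counts = 63. Posterior: Gamma(shape = 2.8+63 = 65.8, rate = 2.6+10 = 12.6).
Mode = (α−1)/β = 64.8/12.6 = 5.143.
Mean = α/β = 65.8/12.6 = 5.222.
The posterior is right-skewed, so the mean exceeds the mode.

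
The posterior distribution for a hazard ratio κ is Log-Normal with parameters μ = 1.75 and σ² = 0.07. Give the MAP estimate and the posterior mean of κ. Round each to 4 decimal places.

Mode = exp(μ − σ²) = exp(1.68) = 5.3656.
Mean = exp(μ + σ²/2) = exp(1.785) = 5.9596.

MAP estimate = 5.3656, posterior mean = 5.9596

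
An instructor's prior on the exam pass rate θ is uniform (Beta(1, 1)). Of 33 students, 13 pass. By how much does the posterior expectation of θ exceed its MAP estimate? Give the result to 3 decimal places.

0.006

Posterior: Beta(1+13, 1+20) = Beta(14, 21).
Mode = (14−1)/(14+21−2) = 13/33 = 0.394.
With a flat prior the MAP equals the MLE, 13/33.
Mean = 14/(14+21) = 14/35 = 0.400.
Difference = 0.400 − 0.394 = 0.006.
Right-skewed posterior ⇒ mode < mean.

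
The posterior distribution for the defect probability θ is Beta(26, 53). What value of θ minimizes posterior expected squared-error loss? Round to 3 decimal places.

0.329

Mode = (26−1)/(26+53−2) = 25/77 = 0.325.
Mean = 26/(26+53) = 26/79 = 0.329.
Squared-error loss ⇒ the optimal estimator is the posterior mean.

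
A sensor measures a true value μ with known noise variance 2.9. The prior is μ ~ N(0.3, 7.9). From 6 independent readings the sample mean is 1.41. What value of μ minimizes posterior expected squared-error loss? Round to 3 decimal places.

Posterior for μ is Normal. Precision-weighted mean: (1/7.9·0.3 + 6/2.9·1.41) / (1/7.9 + 6/2.9) = 1.346.
A Normal posterior is symmetric, so mode = mean.
Squared-error loss ⇒ the optimal estimator is the posterior mean.

1.346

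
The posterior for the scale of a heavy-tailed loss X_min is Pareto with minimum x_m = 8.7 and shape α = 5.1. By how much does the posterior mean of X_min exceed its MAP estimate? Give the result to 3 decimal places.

The Pareto density is strictly decreasing on [x_m, ∞), so the mode is x_m = 8.700.
Mean = α·x_m/(α−1) = 5.1·8.7/4.1 = 10.822.
Difference = 10.822 − 8.700 = 2.122.

2.122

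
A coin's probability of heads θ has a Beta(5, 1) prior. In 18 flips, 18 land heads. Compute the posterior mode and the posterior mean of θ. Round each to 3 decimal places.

MAP = 1.000, posterior mean = 0.958

Posterior: Beta(5+18, 1+0) = Beta(23, 1).
Since β = 1 ≤ 1 and α > 1, the Beta density is monotone increasing on [0,1]; the mode is at 1.
Mean = 23/(23+1) = 0.958.
Mode > mean: the posterior has a left tail.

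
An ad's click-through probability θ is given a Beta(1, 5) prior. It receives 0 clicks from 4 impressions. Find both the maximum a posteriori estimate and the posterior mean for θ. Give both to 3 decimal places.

Posterior: Beta(1+0, 5+4) = Beta(1, 9).
Since α = 1 ≤ 1 and β > 1, the Beta density is monotone decreasing on [0,1]; the mode is at 0.
Mean = 1/(1+9) = 0.100.

MAP: 0.000. Posterior mean: 0.100.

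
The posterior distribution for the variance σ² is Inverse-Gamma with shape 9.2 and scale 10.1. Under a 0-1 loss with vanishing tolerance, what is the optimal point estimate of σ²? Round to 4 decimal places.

0.9902

Mode = β/(α+1) = 10.1/10.2 = 0.9902.
Mean = β/(α−1) = 10.1/8.2 = 1.2317.
This is the posterior mode — the MAP estimate.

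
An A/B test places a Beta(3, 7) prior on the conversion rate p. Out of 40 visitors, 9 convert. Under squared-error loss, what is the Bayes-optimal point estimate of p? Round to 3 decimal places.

0.240

Posterior: Beta(3+9, 7+31) = Beta(12, 38).
Mode = (12−1)/(12+38−2) = 11/48 = 0.229.
Mean = 12/(12+38) = 12/50 = 0.240.
Squared-error loss ⇒ the optimal estimator is the posterior mean.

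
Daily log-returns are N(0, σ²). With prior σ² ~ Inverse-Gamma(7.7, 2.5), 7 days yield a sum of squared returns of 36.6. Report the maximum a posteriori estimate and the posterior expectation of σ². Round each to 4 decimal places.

MAP = 1.7049; posterior mean = 2.0392

Posterior: Inverse-Gamma(shape = 7.7+7/2 = 11.2, scale = 2.5+36.6/2 = 20.8).
Mode = β/(α+1) = 20.8/12.2 = 1.7049.
Mean = β/(α−1) = 20.8/10.2 = 2.0392.
The posterior is right-skewed, so the mean exceeds the mode.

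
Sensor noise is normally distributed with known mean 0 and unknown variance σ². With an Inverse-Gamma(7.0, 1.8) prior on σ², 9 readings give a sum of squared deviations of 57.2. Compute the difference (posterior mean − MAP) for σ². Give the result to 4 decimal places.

Posterior: Inverse-Gamma(shape = 7.0+9/2 = 11.5, scale = 1.8+57.2/2 = 30.4).
Mode = β/(α+1) = 30.4/12.5 = 2.4320.
Mean = β/(α−1) = 30.4/10.5 = 2.8952.
Difference = 2.8952 − 2.4320 = 0.4632.

0.4632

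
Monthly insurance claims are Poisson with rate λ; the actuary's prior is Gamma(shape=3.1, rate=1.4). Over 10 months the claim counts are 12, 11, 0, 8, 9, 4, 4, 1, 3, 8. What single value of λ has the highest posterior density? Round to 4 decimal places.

5.4474

Σ counts = 60. Posterior: Gamma(shape = 3.1+60 = 63.1, rate = 1.4+10 = 11.4).
Mode = (α−1)/β = 62.1/11.4 = 5.4474.
Mean = α/β = 63.1/11.4 = 5.5351.
This is the posterior mode — the MAP estimate.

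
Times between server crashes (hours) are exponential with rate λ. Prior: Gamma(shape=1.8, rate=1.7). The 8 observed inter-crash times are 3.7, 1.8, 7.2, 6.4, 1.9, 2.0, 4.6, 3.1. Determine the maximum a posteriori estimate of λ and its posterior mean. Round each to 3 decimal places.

maximum a posteriori estimate = 0.272, posterior mean = 0.302

Σ times = 30.7. Posterior: Gamma(shape = 1.8+8 = 9.8, rate = 1.7+30.7 = 32.4).
Mode = (α−1)/β = 8.8/32.4 = 0.272.
Mean = α/β = 9.8/32.4 = 0.302.
Right-skewed posterior ⇒ mode < mean.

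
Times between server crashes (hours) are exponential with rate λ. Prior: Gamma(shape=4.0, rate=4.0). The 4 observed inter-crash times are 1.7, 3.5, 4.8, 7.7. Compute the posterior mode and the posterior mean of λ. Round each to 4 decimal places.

MAP = 0.3226; posterior mean = 0.3687

Σ times = 17.7. Posterior: Gamma(shape = 4.0+4 = 8.0, rate = 4.0+17.7 = 21.7).
Mode = (α−1)/β = 7.0/21.7 = 0.3226.
Mean = α/β = 8.0/21.7 = 0.3687.
The posterior is right-skewed, so the mean exceeds the mode.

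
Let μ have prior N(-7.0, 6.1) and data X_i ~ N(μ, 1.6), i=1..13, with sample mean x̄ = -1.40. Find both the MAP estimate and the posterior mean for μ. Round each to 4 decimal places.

Posterior for μ is Normal. Precision-weighted mean: (1/6.1·-7.0 + 13/1.6·-1.40) / (1/6.1 + 13/1.6) = -1.5108.
A Normal posterior is symmetric, so mode = mean.

MAP = -1.5108; posterior mean = -1.5108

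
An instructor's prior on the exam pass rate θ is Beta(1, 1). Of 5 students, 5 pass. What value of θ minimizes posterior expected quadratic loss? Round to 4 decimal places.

0.8571

Posterior: Beta(1+5, 1+0) = Beta(6, 1).
Since β = 1 ≤ 1 and α > 1, the Beta density is monotone increasing on [0,1]; the mode is at 1.
Mean = 6/(6+1) = 0.8571.
Quadratic loss ⇒ the optimal estimator is the posterior mean.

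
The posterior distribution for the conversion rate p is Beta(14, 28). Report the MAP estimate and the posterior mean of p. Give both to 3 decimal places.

Mode = (14−1)/(14+28−2) = 13/40 = 0.325.
Mean = 14/(14+28) = 14/42 = 0.333.

MAP = 0.325; posterior mean = 0.333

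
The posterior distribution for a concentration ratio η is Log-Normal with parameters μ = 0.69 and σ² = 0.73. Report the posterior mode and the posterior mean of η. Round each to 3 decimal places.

posterior mode = 0.961, posterior mean = 2.872

Mode = exp(μ − σ²) = exp(-0.04) = 0.961.
Mean = exp(μ + σ²/2) = exp(1.055) = 2.872.
Mean > mode: the posterior has a right tail.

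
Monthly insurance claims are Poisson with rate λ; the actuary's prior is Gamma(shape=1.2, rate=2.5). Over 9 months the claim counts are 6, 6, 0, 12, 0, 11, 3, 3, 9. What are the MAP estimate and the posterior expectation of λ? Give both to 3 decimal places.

Σ counts = 50. Posterior: Gamma(shape = 1.2+50 = 51.2, rate = 2.5+9 = 11.5).
Mode = (α−1)/β = 50.2/11.5 = 4.365.
Mean = α/β = 51.2/11.5 = 4.452.
The mean is pulled above the mode by the posterior's right skew.

λ_MAP = 4.365, E[λ|data] = 4.452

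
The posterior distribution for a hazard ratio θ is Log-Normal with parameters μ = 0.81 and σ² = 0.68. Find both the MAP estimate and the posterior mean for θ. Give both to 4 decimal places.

MAP: 1.1388. Posterior mean: 3.1582.

Mode = exp(μ − σ²) = exp(0.13) = 1.1388.
Mean = exp(μ + σ²/2) = exp(1.150) = 3.1582.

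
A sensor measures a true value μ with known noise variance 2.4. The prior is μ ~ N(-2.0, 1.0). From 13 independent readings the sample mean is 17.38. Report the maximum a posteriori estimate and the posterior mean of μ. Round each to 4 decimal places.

MAP = 14.3597; posterior mean = 14.3597

Posterior for μ is Normal. Precision-weighted mean: (1/1.0·-2.0 + 13/2.4·17.38) / (1/1.0 + 13/2.4) = 14.3597.
A Normal posterior is symmetric, so mode = mean.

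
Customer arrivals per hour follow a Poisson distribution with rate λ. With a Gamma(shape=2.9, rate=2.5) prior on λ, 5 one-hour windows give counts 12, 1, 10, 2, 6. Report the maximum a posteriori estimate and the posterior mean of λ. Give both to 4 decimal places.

Σ counts = 31. Posterior: Gamma(shape = 2.9+31 = 33.9, rate = 2.5+5 = 7.5).
Mode = (α−1)/β = 32.9/7.5 = 4.3867.
Mean = α/β = 33.9/7.5 = 4.5200.
Mean > mode: the posterior has a right tail.

MAP = 4.3867; posterior mean = 4.5200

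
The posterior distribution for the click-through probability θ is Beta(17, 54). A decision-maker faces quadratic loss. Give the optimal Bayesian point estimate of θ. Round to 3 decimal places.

Mode = (17−1)/(17+54−2) = 16/69 = 0.232.
Mean = 17/(17+54) = 17/71 = 0.239.
Quadratic loss ⇒ the optimal estimator is the posterior mean.

0.239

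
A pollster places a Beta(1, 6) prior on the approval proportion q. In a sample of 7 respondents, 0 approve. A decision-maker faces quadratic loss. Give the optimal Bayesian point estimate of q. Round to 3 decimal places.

Posterior: Beta(1+0, 6+7) = Beta(1, 13).
Since α = 1 ≤ 1 and β > 1, the Beta density is monotone decreasing on [0,1]; the mode is at 0.
Mean = 1/(1+13) = 0.071.
Quadratic loss ⇒ the optimal estimator is the posterior mean.

0.071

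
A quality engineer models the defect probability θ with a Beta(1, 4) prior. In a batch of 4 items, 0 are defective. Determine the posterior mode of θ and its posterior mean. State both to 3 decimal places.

Posterior: Beta(1+0, 4+4) = Beta(1, 8).
Since α = 1 ≤ 1 and β > 1, the Beta density is monotone decreasing on [0,1]; the mode is at 0.
Mean = 1/(1+8) = 0.111.
Right-skewed posterior ⇒ mode < mean.

MAP = 0.000; posterior mean = 0.111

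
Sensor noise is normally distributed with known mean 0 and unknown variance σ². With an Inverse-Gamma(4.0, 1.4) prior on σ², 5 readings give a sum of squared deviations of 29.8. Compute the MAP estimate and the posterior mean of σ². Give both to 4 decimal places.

MAP = 2.1733; posterior mean = 2.9636

Posterior: Inverse-Gamma(shape = 4.0+5/2 = 6.5, scale = 1.4+29.8/2 = 16.3).
Mode = β/(α+1) = 16.3/7.5 = 2.1733.
Mean = β/(α−1) = 16.3/5.5 = 2.9636.
The posterior is right-skewed, so the mean exceeds the mode.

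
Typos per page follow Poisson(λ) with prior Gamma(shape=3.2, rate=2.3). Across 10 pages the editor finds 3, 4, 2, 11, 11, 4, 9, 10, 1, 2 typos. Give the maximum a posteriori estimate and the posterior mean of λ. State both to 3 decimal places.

MAP = 4.813, posterior mean = 4.894

Σ counts = 57. Posterior: Gamma(shape = 3.2+57 = 60.2, rate = 2.3+10 = 12.3).
Mode = (α−1)/β = 59.2/12.3 = 4.813.
Mean = α/β = 60.2/12.3 = 4.894.
Right-skewed posterior ⇒ mode < mean.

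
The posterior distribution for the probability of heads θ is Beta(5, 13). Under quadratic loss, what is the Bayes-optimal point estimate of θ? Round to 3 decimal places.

0.278

Mode = (5−1)/(5+13−2) = 4/16 = 0.250.
Mean = 5/(5+13) = 5/18 = 0.278.
Quadratic loss ⇒ the optimal estimator is the posterior mean.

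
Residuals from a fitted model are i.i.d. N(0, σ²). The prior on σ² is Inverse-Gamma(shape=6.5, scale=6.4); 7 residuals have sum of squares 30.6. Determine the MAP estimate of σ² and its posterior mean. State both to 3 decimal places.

Posterior: Inverse-Gamma(shape = 6.5+7/2 = 10.0, scale = 6.4+30.6/2 = 21.7).
Mode = β/(α+1) = 21.7/11.0 = 1.973.
Mean = β/(α−1) = 21.7/9.0 = 2.411.

MAP = 1.973; posterior mean = 2.411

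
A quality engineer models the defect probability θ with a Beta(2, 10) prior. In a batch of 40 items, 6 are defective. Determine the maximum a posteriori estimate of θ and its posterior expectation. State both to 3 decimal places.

maximum a posteriori estimate = 0.140, posterior expectation = 0.154

Posterior: Beta(2+6, 10+34) = Beta(8, 44).
Mode = (8−1)/(8+44−2) = 7/50 = 0.140.
Mean = 8/(8+44) = 8/52 = 0.154.
Right-skewed posterior ⇒ mode < mean.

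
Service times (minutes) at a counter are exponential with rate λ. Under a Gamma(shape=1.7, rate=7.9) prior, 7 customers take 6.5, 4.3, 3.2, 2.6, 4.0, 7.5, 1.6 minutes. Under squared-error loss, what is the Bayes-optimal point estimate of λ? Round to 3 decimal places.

Σ times = 29.7. Posterior: Gamma(shape = 1.7+7 = 8.7, rate = 7.9+29.7 = 37.6).
Mode = (α−1)/β = 7.7/37.6 = 0.205.
Mean = α/β = 8.7/37.6 = 0.231.
Squared-error loss ⇒ the optimal estimator is the posterior mean.

0.231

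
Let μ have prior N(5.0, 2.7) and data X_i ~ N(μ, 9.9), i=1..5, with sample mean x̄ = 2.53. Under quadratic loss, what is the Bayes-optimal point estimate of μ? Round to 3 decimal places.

3.575

Posterior for μ is Normal. Precision-weighted mean: (1/2.7·5.0 + 5/9.9·2.53) / (1/2.7 + 5/9.9) = 3.575.
A Normal posterior is symmetric, so mode = mean.
Quadratic loss ⇒ the optimal estimator is the posterior mean.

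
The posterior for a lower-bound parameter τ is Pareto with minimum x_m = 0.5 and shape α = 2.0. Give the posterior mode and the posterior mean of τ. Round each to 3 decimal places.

The Pareto density is strictly decreasing on [x_m, ∞), so the mode is x_m = 0.500.
Mean = α·x_m/(α−1) = 2.0·0.5/1.0 = 1.000.
The posterior is right-skewed, so the mean exceeds the mode.

MAP = 0.500, posterior mean = 1.000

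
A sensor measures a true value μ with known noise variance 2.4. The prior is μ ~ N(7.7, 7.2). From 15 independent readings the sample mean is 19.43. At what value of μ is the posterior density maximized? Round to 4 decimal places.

Posterior for μ is Normal. Precision-weighted mean: (1/7.2·7.7 + 15/2.4·19.43) / (1/7.2 + 15/2.4) = 19.1750.
A Normal posterior is symmetric, so mode = mean.
This is the posterior mode — the MAP estimate.

19.1750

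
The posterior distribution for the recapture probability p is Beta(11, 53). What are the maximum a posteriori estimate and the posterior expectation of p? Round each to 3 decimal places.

p_MAP = 0.161, E[p|data] = 0.172

Mode = (11−1)/(11+53−2) = 10/62 = 0.161.
Mean = 11/(11+53) = 11/64 = 0.172.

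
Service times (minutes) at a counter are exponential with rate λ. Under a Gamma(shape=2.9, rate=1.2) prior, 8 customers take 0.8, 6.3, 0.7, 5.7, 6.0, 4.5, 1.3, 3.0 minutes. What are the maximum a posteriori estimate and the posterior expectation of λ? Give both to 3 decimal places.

MAP = 0.336, posterior mean = 0.369

Σ times = 28.3. Posterior: Gamma(shape = 2.9+8 = 10.9, rate = 1.2+28.3 = 29.5).
Mode = (α−1)/β = 9.9/29.5 = 0.336.
Mean = α/β = 10.9/29.5 = 0.369.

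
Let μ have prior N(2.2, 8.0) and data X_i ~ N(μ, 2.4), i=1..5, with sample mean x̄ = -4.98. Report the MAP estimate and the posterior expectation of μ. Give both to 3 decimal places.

Posterior for μ is Normal. Precision-weighted mean: (1/8.0·2.2 + 5/2.4·-4.98) / (1/8.0 + 5/2.4) = -4.574.
A Normal posterior is symmetric, so mode = mean.

MAP estimate = -4.574, posterior expectation = -4.574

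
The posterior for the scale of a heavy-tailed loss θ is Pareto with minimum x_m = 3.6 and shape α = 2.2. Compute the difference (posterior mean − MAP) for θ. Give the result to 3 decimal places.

3.000

The Pareto density is strictly decreasing on [x_m, ∞), so the mode is x_m = 3.600.
Mean = α·x_m/(α−1) = 2.2·3.6/1.2 = 6.600.
Difference = 6.600 − 3.600 = 3.000.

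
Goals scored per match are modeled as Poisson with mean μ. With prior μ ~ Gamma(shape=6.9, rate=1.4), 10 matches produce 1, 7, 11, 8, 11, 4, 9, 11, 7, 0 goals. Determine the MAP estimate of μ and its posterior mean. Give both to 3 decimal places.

MAP = 6.570; posterior mean = 6.658

Σ counts = 69. Posterior: Gamma(shape = 6.9+69 = 75.9, rate = 1.4+10 = 11.4).
Mode = (α−1)/β = 74.9/11.4 = 6.570.
Mean = α/β = 75.9/11.4 = 6.658.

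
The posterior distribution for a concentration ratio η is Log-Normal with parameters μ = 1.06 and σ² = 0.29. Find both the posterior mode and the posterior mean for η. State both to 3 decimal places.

Mode = exp(μ − σ²) = exp(0.77) = 2.160.
Mean = exp(μ + σ²/2) = exp(1.205) = 3.337.
The posterior is right-skewed, so the mean exceeds the mode.

MAP: 2.160. Posterior mean: 3.337.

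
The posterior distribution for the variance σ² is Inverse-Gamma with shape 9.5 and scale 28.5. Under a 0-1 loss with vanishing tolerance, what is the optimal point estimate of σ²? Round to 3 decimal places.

Mode = β/(α+1) = 28.5/10.5 = 2.714.
Mean = β/(α−1) = 28.5/8.5 = 3.353.
This is the posterior mode — the MAP estimate.

2.714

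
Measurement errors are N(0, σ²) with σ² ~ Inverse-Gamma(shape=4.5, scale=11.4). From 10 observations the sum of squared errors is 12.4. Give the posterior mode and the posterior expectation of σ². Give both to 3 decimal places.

σ²_MAP = 1.676, E[σ²|data] = 2.071

Posterior: Inverse-Gamma(shape = 4.5+10/2 = 9.5, scale = 11.4+12.4/2 = 17.6).
Mode = β/(α+1) = 17.6/10.5 = 1.676.
Mean = β/(α−1) = 17.6/8.5 = 2.071.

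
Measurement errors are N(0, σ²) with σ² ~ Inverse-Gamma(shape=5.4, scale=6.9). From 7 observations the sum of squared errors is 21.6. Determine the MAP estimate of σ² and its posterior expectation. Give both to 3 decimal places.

Posterior: Inverse-Gamma(shape = 5.4+7/2 = 8.9, scale = 6.9+21.6/2 = 17.7).
Mode = β/(α+1) = 17.7/9.9 = 1.788.
Mean = β/(α−1) = 17.7/7.9 = 2.241.
The mean is pulled above the mode by the posterior's right skew.

MAP = 1.788, posterior mean = 2.241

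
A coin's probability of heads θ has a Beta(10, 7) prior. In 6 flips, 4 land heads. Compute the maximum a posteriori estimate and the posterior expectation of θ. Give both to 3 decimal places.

θ_MAP = 0.619, E[θ|data] = 0.609

Posterior: Beta(10+4, 7+2) = Beta(14, 9).
Mode = (14−1)/(14+9−2) = 13/21 = 0.619.
Mean = 14/(14+9) = 14/23 = 0.609.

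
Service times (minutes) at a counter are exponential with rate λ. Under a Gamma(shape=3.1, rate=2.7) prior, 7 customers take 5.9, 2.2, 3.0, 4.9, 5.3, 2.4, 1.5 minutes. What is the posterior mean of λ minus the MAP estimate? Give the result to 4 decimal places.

0.0358

Σ times = 25.2. Posterior: Gamma(shape = 3.1+7 = 10.1, rate = 2.7+25.2 = 27.9).
Mode = (α−1)/β = 9.1/27.9 = 0.3262.
Mean = α/β = 10.1/27.9 = 0.3620.
Difference = 0.3620 − 0.3262 = 0.0358.
Right-skewed posterior ⇒ mode < mean.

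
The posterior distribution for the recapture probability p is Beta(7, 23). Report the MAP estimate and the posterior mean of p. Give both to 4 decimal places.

Mode = (7−1)/(7+23−2) = 6/28 = 0.2143.
Mean = 7/(7+23) = 7/30 = 0.2333.
The mean is pulled above the mode by the posterior's right skew.

MAP = 0.2143, posterior mean = 0.2333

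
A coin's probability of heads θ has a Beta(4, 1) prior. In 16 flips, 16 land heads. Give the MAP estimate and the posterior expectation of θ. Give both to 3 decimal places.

MAP = 1.000, posterior mean = 0.952

Posterior: Beta(4+16, 1+0) = Beta(20, 1).
Since β = 1 ≤ 1 and α > 1, the Beta density is monotone increasing on [0,1]; the mode is at 1.
Mean = 20/(20+1) = 0.952.
The mean is pulled below the mode by the posterior's left skew.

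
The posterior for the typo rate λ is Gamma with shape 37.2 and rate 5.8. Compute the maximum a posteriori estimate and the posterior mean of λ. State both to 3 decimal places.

MAP: 6.241. Posterior mean: 6.414.

Mode = (α−1)/β = 36.2/5.8 = 6.241.
Mean = α/β = 37.2/5.8 = 6.414.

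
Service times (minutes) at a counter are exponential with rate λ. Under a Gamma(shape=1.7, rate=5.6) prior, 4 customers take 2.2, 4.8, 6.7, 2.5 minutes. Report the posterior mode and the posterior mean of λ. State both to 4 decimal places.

λ_MAP = 0.2156, E[λ|data] = 0.2615

Σ times = 16.2. Posterior: Gamma(shape = 1.7+4 = 5.7, rate = 5.6+16.2 = 21.8).
Mode = (α−1)/β = 4.7/21.8 = 0.2156.
Mean = α/β = 5.7/21.8 = 0.2615.
The mean is pulled above the mode by the posterior's right skew.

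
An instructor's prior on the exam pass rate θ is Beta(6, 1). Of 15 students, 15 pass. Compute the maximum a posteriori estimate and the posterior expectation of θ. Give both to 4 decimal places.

Posterior: Beta(6+15, 1+0) = Beta(21, 1).
Since β = 1 ≤ 1 and α > 1, the Beta density is monotone increasing on [0,1]; the mode is at 1.
Mean = 21/(21+1) = 0.9545.

MAP = 1.0000, posterior mean = 0.9545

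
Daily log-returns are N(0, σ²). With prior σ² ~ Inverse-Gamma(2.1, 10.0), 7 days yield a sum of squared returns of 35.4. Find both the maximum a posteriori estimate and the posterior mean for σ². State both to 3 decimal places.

MAP = 4.197; posterior mean = 6.022

Posterior: Inverse-Gamma(shape = 2.1+7/2 = 5.6, scale = 10.0+35.4/2 = 27.7).
Mode = β/(α+1) = 27.7/6.6 = 4.197.
Mean = β/(α−1) = 27.7/4.6 = 6.022.
Mean > mode: the posterior has a right tail.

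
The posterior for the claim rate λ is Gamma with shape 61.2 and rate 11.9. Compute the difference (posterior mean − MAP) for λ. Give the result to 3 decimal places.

Mode = (α−1)/β = 60.2/11.9 = 5.059.
Mean = α/β = 61.2/11.9 = 5.143.
Difference = 5.143 − 5.059 = 0.084.
Right-skewed posterior ⇒ mode < mean.

0.084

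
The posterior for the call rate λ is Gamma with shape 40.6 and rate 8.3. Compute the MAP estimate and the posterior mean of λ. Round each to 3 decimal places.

Mode = (α−1)/β = 39.6/8.3 = 4.771.
Mean = α/β = 40.6/8.3 = 4.892.

λ_MAP = 4.771, E[λ|data] = 4.892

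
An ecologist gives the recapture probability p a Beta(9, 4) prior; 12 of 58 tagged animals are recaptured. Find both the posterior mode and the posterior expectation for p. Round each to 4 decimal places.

Posterior: Beta(9+12, 4+46) = Beta(21, 50).
Mode = (21−1)/(21+50−2) = 20/69 = 0.2899.
Mean = 21/(21+50) = 21/71 = 0.2958.

p_MAP = 0.2899, E[p|data] = 0.2958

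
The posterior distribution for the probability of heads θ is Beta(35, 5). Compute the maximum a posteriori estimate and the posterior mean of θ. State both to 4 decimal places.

MAP: 0.8947. Posterior mean: 0.8750.

Mode = (35−1)/(35+5−2) = 34/38 = 0.8947.
Mean = 35/(35+5) = 35/40 = 0.8750.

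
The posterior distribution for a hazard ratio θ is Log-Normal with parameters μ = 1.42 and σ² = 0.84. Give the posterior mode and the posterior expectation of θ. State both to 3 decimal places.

MAP: 1.786. Posterior mean: 6.297.

Mode = exp(μ − σ²) = exp(0.58) = 1.786.
Mean = exp(μ + σ²/2) = exp(1.840) = 6.297.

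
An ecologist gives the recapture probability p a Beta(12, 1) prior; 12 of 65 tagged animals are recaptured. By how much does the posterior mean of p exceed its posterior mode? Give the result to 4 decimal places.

0.0051

Posterior: Beta(12+12, 1+53) = Beta(24, 54).
Mode = (24−1)/(24+54−2) = 23/76 = 0.3026.
Mean = 24/(24+54) = 24/78 = 0.3077.
Difference = 0.3077 − 0.3026 = 0.0051.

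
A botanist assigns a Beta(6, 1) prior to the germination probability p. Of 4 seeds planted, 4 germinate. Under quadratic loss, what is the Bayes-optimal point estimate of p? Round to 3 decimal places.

0.909

Posterior: Beta(6+4, 1+0) = Beta(10, 1).
Since β = 1 ≤ 1 and α > 1, the Beta density is monotone increasing on [0,1]; the mode is at 1.
Mean = 10/(10+1) = 0.909.
Quadratic loss ⇒ the optimal estimator is the posterior mean.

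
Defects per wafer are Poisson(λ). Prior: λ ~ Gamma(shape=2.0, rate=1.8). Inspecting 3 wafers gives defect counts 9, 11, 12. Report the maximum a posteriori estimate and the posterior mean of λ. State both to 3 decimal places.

MAP = 6.875; posterior mean = 7.083

Σ counts = 32. Posterior: Gamma(shape = 2.0+32 = 34.0, rate = 1.8+3 = 4.8).
Mode = (α−1)/β = 33.0/4.8 = 6.875.
Mean = α/β = 34.0/4.8 = 7.083.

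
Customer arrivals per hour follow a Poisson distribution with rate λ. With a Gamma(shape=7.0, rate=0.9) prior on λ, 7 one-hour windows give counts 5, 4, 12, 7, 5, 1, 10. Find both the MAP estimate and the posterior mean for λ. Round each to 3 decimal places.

MAP = 6.329, posterior mean = 6.456

Σ counts = 44. Posterior: Gamma(shape = 7.0+44 = 51.0, rate = 0.9+7 = 7.9).
Mode = (α−1)/β = 50.0/7.9 = 6.329.
Mean = α/β = 51.0/7.9 = 6.456.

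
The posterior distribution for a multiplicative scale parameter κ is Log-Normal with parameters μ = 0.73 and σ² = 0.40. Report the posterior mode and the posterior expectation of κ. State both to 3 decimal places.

Mode = exp(μ − σ²) = exp(0.33) = 1.391.
Mean = exp(μ + σ²/2) = exp(0.930) = 2.535.

MAP = 1.391, posterior mean = 2.535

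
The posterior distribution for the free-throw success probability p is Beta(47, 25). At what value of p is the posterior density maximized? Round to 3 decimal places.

0.657

Mode = (47−1)/(47+25−2) = 46/70 = 0.657.
Mean = 47/(47+25) = 47/72 = 0.653.
This is the posterior mode — the MAP estimate.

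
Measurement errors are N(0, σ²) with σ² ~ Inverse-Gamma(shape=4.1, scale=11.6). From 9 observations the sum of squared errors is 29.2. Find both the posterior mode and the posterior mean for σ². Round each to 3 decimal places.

Posterior: Inverse-Gamma(shape = 4.1+9/2 = 8.6, scale = 11.6+29.2/2 = 26.2).
Mode = β/(α+1) = 26.2/9.6 = 2.729.
Mean = β/(α−1) = 26.2/7.6 = 3.447.
The posterior is right-skewed, so the mean exceeds the mode.

MAP: 2.729. Posterior mean: 3.447.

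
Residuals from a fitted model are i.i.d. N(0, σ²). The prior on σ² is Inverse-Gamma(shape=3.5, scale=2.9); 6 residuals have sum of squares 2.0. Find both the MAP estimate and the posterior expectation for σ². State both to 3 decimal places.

MAP = 0.520; posterior mean = 0.709

Posterior: Inverse-Gamma(shape = 3.5+6/2 = 6.5, scale = 2.9+2.0/2 = 3.9).
Mode = β/(α+1) = 3.9/7.5 = 0.520.
Mean = β/(α−1) = 3.9/5.5 = 0.709.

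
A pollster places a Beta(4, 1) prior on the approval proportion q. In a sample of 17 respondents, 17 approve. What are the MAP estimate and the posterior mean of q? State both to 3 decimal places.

Posterior: Beta(4+17, 1+0) = Beta(21, 1).
Since β = 1 ≤ 1 and α > 1, the Beta density is monotone increasing on [0,1]; the mode is at 1.
Mean = 21/(21+1) = 0.955.
Left-skewed posterior ⇒ mean < mode.

MAP = 1.000; posterior mean = 0.955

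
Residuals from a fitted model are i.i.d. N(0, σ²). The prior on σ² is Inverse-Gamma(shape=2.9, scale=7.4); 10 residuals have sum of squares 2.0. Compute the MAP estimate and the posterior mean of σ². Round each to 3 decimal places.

MAP = 0.944; posterior mean = 1.217

Posterior: Inverse-Gamma(shape = 2.9+10/2 = 7.9, scale = 7.4+2.0/2 = 8.4).
Mode = β/(α+1) = 8.4/8.9 = 0.944.
Mean = β/(α−1) = 8.4/6.9 = 1.217.
Mean > mode: the posterior has a right tail.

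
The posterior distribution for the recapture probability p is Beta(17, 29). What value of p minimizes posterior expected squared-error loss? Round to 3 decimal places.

0.370

Mode = (17−1)/(17+29−2) = 16/44 = 0.364.
Mean = 17/(17+29) = 17/46 = 0.370.
Squared-error loss ⇒ the optimal estimator is the posterior mean.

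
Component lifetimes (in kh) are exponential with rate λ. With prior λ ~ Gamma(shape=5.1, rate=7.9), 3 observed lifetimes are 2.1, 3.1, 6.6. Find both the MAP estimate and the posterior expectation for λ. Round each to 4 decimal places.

Σ times = 11.8. Posterior: Gamma(shape = 5.1+3 = 8.1, rate = 7.9+11.8 = 19.7).
Mode = (α−1)/β = 7.1/19.7 = 0.3604.
Mean = α/β = 8.1/19.7 = 0.4112.
The mean is pulled above the mode by the posterior's right skew.

λ_MAP = 0.3604, E[λ|data] = 0.4112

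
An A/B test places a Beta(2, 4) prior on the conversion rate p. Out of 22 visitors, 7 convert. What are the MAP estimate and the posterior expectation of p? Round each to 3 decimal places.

MAP = 0.308; posterior mean = 0.321

Posterior: Beta(2+7, 4+15) = Beta(9, 19).
Mode = (9−1)/(9+19−2) = 8/26 = 0.308.
Mean = 9/(9+19) = 9/28 = 0.321.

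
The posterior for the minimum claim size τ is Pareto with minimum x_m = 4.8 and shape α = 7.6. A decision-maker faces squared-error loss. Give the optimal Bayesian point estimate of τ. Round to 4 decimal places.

5.5273

The Pareto density is strictly decreasing on [x_m, ∞), so the mode is x_m = 4.8000.
Mean = α·x_m/(α−1) = 7.6·4.8/6.6 = 5.5273.
Squared-error loss ⇒ the optimal estimator is the posterior mean.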